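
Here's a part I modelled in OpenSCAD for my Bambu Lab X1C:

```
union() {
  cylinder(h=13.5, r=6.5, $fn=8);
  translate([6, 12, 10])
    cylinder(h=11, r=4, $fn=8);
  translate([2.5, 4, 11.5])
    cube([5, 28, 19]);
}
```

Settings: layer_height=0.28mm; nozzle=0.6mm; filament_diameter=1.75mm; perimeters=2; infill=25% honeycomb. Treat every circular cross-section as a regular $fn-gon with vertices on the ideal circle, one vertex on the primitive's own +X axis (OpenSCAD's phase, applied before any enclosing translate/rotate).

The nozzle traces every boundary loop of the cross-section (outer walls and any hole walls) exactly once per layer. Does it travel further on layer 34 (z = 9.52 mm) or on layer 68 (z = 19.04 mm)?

Layer 34 (z = 9.52): the r=6.5 cylinder contributes a regular 8-gon of circumradius 6.5 (perimeter = 2·8·6.500·sin(180°/8) = 39.80 mm); the cylinder at (6, 12) does not reach this height (z outside [10, 21]); the cube at (2.5, 4) is not intersected at this z (z outside [11.5, 30.5]); Combining (union): only the r=6.5 cylinder is present, so the union is just that shape — boundary = 39.80 mm. So its perimeter = 39.80 mm. Layer 68 (z = 19.04): the cylinder is absent (z outside [0, 13.5]); the cylinder at (6, 12): section is a regular 8-gon, circumradius r=4 (perimeter = 2·8·4.000·sin(180°/8) = 24.49 mm); the cube at (2.5, 4) (footprint 5×28) is included at this height (perimeter 66.00 mm); Merging all regions: the regions partially overlap (shared area 33.09 mm²), so the edge portions inside another operand are dropped and the merged outline is re-measured after clipping — boundary = 68.44 mm. So its perimeter = 68.44 mm. Layer 68 is larger (68.44 vs 39.80 mm).

layer 68 (z = 19.04 mm)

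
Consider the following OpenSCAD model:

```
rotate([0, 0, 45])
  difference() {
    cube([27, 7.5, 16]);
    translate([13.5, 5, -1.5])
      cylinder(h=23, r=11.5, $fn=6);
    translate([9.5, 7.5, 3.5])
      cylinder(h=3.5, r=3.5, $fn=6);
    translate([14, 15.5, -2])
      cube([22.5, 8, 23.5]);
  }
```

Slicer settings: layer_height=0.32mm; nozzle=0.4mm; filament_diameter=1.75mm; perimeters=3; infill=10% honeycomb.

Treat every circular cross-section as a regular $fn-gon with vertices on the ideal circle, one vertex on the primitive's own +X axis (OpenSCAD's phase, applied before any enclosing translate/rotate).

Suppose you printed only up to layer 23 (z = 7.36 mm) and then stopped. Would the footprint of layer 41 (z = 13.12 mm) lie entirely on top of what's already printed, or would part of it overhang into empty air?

Compare the two slices. At z = 7.36: the 27×7.5 cube contributes its full rectangle (area 202.50 mm²); the r=11.5 cylinder at (13.5, 5) gives a regular 6-gon of circumradius 11.5 (constant along its height) (area = (6/2)·11.500²·sin(360°/6) = 343.60 mm²); the cylinder at (9.5, 7.5) is absent (z outside [3.5, 7]); the cube at (14, 15.5) (footprint 22.5×8) is included at this height (area 180.00 mm²); After the difference (first − rest): starting from the 27×7.5 cube (202.50 mm²), the r=11.5 cylinder at (13.5, 5) partially overlaps it — only the 154.46 mm² overlap (of its 343.60 mm²) is removed, clipping the outline; the 22.5×8 cube at (14, 15.5) misses the remaining region (no effect) — area = 48.04 mm²; (rotated 45° about Z; rotation is an isometry so areas/perimeters/island counts are preserved). At z = 13.12: the cube is present — its section is the full 27×7.5 rectangle (area 202.50 mm²); the r=11.5 cylinder at (13.5, 5) gives a regular 6-gon of circumradius 11.5 (constant along its height) (area = (6/2)·11.500²·sin(360°/6) = 343.60 mm²); the cylinder at (9.5, 7.5) is absent (z outside [3.5, 7]); the cube at (14, 15.5) (footprint 22.5×8) is included at this height (area 180.00 mm²); After the difference (first − rest): starting from the 27×7.5 cube (202.50 mm²), the r=11.5 cylinder at (13.5, 5) partially overlaps it — only the 154.46 mm² overlap (of its 343.60 mm²) is removed, clipping the outline; the 22.5×8 cube at (14, 15.5) misses the remaining region (no effect) — area = 48.04 mm²; (whole slice rotated 45° about Z — lengths, areas and connectivity unchanged). Checking containment: the cross-section at z = 13.12 is a subset of the cross-section at z = 7.36.

entirely on top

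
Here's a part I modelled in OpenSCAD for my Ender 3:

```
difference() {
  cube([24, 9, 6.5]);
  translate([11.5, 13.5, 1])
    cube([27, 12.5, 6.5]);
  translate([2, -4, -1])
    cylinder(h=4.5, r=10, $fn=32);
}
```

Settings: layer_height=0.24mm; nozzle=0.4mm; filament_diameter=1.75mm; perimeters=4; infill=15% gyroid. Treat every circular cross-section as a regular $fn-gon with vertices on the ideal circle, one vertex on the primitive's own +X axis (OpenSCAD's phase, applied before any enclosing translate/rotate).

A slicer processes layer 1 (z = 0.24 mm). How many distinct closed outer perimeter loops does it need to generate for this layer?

At z = 0.24 mm: the cube (footprint 24×9) is included at this height; the cube at (11.5, 13.5) is not intersected at this z (z outside [1, 7.5]); the cylinder at (2, -4): section is a regular 32-gon, circumradius r=10; Taking the first minus the rest: starting from the 24×9 cube, the r=10 cylinder at (2, -4) partially overlaps it — only the 51.06 mm² overlap (of its 312.14 mm²) is removed, clipping the outline — 1 connected region. The result has 1 disconnected region.

1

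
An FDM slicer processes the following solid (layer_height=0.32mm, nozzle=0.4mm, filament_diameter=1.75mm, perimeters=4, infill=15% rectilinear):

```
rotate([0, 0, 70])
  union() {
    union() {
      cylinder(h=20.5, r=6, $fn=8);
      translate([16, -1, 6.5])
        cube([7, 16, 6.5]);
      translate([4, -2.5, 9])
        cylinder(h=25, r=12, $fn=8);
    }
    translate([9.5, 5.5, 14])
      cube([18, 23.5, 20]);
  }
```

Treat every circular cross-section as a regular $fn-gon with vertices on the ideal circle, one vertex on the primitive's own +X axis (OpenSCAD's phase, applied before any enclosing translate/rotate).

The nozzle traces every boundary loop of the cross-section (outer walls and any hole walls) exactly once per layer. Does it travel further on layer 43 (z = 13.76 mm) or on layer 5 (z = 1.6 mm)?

layer 43 (z = 13.76 mm)

Layer 43 (z = 13.76): the r=6 cylinder contributes a regular 8-gon of circumradius 6 (perimeter = 2·8·6.000·sin(180°/8) = 36.74 mm); the cube at (16, -1) does not reach this height (z outside [6.5, 13]); the r=12 cylinder at (4, -2.5) gives a regular 8-gon of circumradius 12 (constant along its height) (perimeter = 2·8·12.000·sin(180°/8) = 73.48 mm); Merging all regions: the r=6 cylinder lies entirely inside the r=12 cylinder at (4, -2.5), so the union is just the r=12 cylinder at (4, -2.5) — boundary = 73.48 mm; the cube at (9.5, 5.5) is not intersected at this z (z outside [14, 34]); Merging all regions: only the result so far is present, so the union is just that shape — boundary = 73.48 mm; (rotated 70° about Z; rotation is an isometry so areas/perimeters/island counts are preserved). So its perimeter = 73.48 mm. Layer 5 (z = 1.6): the r=6 cylinder contributes a regular 8-gon of circumradius 6 (perimeter = 2·8·6.000·sin(180°/8) = 36.74 mm); the cube at (16, -1) is not intersected at this z (z outside [6.5, 13]); the cylinder at (4, -2.5) does not reach this height (z outside [9, 34]); Combining (union): only the r=6 cylinder is present, so the union is just that shape — boundary = 36.74 mm; the cube at (9.5, 5.5) is absent (z outside [14, 34]); Merging all regions: only the result so far is present, so the union is just that shape — boundary = 36.74 mm; (whole slice rotated 70° about Z — lengths, areas and connectivity unchanged). So its perimeter = 36.74 mm. Layer 43 is larger (73.48 vs 36.74 mm).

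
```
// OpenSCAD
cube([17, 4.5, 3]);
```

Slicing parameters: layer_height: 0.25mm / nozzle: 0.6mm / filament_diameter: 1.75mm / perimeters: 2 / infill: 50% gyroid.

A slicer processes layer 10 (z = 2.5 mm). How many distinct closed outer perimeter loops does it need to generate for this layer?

1

At z = 2.5 mm: the cube is present — its section is the full 17×4.5 rectangle. The result has 1 disconnected region.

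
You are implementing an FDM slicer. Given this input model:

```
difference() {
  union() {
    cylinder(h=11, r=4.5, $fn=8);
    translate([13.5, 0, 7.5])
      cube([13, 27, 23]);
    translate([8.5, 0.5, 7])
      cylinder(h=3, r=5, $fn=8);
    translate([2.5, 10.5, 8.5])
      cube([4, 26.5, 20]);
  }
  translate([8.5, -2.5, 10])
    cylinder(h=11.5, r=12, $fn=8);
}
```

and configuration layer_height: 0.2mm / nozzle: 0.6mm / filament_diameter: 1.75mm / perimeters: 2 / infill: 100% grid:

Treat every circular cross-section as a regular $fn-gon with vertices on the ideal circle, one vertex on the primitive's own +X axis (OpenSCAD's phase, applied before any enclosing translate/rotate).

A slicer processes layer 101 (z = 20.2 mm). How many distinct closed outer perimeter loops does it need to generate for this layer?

2

At z = 20.2 mm: the cylinder does not reach this height (z outside [0, 11]); the 13×27 cube at (13.5, 0) contributes its full rectangle; the cylinder at (8.5, 0.5) does not reach this height (z outside [7, 10]); the cube at (2.5, 10.5) (footprint 4×26.5) is included at this height; Merging all regions: the 2 present regions are separate (no shared area or edge), so areas and boundary lengths simply add and each stays a separate island — 2 connected regions; the r=12 cylinder at (8.5, -2.5) gives a regular 8-gon of circumradius 12 (constant along its height); After the difference (first − rest): starting from that combined region, the r=12 cylinder at (8.5, -2.5) partially overlaps it — only the 30.80 mm² overlap (of its 407.29 mm²) is removed, clipping the outline — 2 connected regions. The result has 2 disconnected regions.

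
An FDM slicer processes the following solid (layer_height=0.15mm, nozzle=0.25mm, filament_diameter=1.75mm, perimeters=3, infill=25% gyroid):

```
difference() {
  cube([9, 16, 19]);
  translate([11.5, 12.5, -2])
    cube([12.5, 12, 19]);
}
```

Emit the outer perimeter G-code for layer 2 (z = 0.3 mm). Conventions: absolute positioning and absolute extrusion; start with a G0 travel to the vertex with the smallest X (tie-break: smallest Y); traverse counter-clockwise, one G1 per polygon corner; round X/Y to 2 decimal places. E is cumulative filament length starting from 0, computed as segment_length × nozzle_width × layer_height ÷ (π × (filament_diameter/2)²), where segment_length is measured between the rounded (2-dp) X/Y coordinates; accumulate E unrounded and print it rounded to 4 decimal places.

G0 X0.00 Y0.00 Z0.30
G1 X9.00 Y0.00 E0.1403
G1 X9.00 Y16.00 E0.3898
G1 X0.00 Y16.00 E0.5301
G1 X0.00 Y0.00 E0.7795

At z = 0.3 mm: the 9×16 cube contributes its full rectangle; the 12.5×12 cube at (11.5, 12.5) contributes its full rectangle; Subtracting the remaining from the first: starting from the 9×16 cube, the 12.5×12 cube at (11.5, 12.5) misses the remaining region (no effect) — 1 connected region. The outline is a single polygon with 4 vertices. Extrusion per mm of travel: 0.25 × 0.15 / (π × 0.875²) = 0.015591. Accumulating E over each segment gives final E = 0.7795.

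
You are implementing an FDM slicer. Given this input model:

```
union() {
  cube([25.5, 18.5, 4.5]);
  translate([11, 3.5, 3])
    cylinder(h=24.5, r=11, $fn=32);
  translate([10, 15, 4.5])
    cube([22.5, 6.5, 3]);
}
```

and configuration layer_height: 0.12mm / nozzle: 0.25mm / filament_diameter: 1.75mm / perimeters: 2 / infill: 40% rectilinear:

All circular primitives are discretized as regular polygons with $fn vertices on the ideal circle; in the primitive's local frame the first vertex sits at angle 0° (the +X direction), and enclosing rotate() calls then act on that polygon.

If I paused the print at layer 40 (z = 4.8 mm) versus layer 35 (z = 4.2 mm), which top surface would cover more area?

layer 35 (z = 4.2 mm)

Layer 40 (z = 4.8): the cube is absent (z outside [0, 4.5]); the cylinder at (11, 3.5): section is a regular 32-gon, circumradius r=11 (area = (32/2)·11.000²·sin(360°/32) = 377.69 mm²); the cube at (10, 15) (footprint 22.5×6.5) is included at this height (area 146.25 mm²); Combining (union): the 2 present regions are separate (no shared area or edge), so areas and boundary lengths simply add and each stays a separate island — area = 523.94 mm². So its area = 523.94 mm². Layer 35 (z = 4.2): the cube is present — its section is the full 25.5×18.5 rectangle (area 471.75 mm²); the r=11 cylinder at (11, 3.5) gives a regular 32-gon of circumradius 11 (constant along its height) (area = (32/2)·11.000²·sin(360°/32) = 377.69 mm²); the cube at (10, 15) is not intersected at this z (z outside [4.5, 7.5]); Merging all regions: the regions partially overlap — summed areas 849.44 mm² minus the doubly-counted overlap 264.27 mm² gives 585.18 mm² — area = 585.18 mm². So its area = 585.18 mm². Layer 35 is larger (585.18 vs 523.94 mm²).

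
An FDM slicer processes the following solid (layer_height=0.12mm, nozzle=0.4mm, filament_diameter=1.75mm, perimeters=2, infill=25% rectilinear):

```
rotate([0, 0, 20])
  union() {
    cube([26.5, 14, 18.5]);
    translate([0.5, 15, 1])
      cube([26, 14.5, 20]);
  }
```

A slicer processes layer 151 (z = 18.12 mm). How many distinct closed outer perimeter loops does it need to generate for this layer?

2

At z = 18.12 mm: the 26.5×14 cube contributes its full rectangle; the 26×14.5 cube at (0.5, 15) contributes its full rectangle; Merging all regions: the 2 present regions are separate (no shared area or edge), so areas and boundary lengths simply add and each stays a separate island — 2 connected regions; (whole slice rotated 20° about Z — lengths, areas and connectivity unchanged). The result has 2 disconnected regions.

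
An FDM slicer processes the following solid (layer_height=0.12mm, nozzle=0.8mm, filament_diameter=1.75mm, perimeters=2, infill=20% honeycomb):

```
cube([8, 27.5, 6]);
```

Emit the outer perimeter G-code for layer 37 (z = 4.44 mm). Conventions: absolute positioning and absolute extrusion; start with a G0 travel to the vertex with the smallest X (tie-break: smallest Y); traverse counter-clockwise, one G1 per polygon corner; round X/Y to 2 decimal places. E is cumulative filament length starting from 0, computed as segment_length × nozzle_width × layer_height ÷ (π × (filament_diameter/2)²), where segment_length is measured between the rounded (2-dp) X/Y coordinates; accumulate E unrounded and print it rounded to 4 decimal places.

G0 X0.00 Y0.00 Z4.44
G1 X8.00 Y0.00 E0.3193
G1 X8.00 Y27.50 E1.4169
G1 X0.00 Y27.50 E1.7362
G1 X0.00 Y0.00 E2.8338

At z = 4.44 mm: the cube is present — its section is the full 8×27.5 rectangle. The outline is a single polygon with 4 vertices. Extrusion per mm of travel: 0.8 × 0.12 / (π × 0.875²) = 0.039912. Accumulating E over each segment gives final E = 2.8338.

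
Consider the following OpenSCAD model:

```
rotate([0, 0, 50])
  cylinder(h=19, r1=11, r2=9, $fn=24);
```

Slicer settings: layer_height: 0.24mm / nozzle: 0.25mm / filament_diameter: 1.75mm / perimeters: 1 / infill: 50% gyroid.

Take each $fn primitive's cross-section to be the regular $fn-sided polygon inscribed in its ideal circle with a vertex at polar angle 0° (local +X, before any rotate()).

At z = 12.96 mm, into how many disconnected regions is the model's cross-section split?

1

At z = 12.96 mm: the cone: at t=0.682 of its height the radius interpolates to r₁+(r₂−r₁)t = 9.636, giving a regular 24-gon of that circumradius; (rotated 50° about Z; rotation is an isometry so areas/perimeters/island counts are preserved). The result has 1 disconnected region.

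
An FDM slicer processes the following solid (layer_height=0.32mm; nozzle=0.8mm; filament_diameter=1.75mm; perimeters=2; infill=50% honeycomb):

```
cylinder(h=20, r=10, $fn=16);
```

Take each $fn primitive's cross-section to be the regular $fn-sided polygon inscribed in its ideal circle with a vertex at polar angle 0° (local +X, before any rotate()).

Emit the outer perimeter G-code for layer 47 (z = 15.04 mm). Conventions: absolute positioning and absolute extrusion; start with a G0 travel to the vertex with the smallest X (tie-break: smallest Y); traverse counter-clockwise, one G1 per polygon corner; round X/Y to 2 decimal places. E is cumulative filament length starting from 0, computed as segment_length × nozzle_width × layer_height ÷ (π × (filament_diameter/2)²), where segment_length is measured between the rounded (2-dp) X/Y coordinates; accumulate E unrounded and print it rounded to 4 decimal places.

G0 X-10.00 Y0.00 Z15.04
G1 X-9.24 Y-3.83 E0.4156
G1 X-7.07 Y-7.07 E0.8306
G1 X-3.83 Y-9.24 E1.2457
G1 X0.00 Y-10.00 E1.6612
G1 X3.83 Y-9.24 E2.0768
G1 X7.07 Y-7.07 E2.4919
G1 X9.24 Y-3.83 E2.9069
G1 X10.00 Y0.00 E3.3225
G1 X9.24 Y3.83 E3.7381
G1 X7.07 Y7.07 E4.1531
G1 X3.83 Y9.24 E4.5682
G1 X0.00 Y10.00 E4.9837
G1 X-3.83 Y9.24 E5.3993
G1 X-7.07 Y7.07 E5.8144
G1 X-9.24 Y3.83 E6.2294
G1 X-10.00 Y0.00 E6.6450

At z = 15.04 mm: the cylinder: section is a regular 16-gon, circumradius r=10. The outline is a single polygon with 16 vertices. Extrusion per mm of travel: 0.8 × 0.32 / (π × 0.875²) = 0.106432. Accumulating E over each segment gives final E = 6.6450.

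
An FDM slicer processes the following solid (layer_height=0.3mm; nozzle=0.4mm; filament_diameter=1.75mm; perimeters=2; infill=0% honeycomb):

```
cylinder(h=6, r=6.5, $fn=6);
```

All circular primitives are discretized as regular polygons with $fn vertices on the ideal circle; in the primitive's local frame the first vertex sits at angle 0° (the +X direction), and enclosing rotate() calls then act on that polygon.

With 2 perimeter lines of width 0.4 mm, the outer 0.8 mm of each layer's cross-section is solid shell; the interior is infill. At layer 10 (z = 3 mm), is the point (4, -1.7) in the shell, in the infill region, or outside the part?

At z = 3 mm: the r=6.5 cylinder gives a regular 6-gon of circumradius 6.5 (constant along its height). Overall, the cross-section is a single solid region. The nearest boundary edge runs (3.25, -5.63)→(6.50, 0.00); distance from the point to it = 1.32 mm. The point is inside the cross-section and 1.32 mm from the nearest boundary — more than the 0.8 mm shell width (2 × 0.4), so it's in the infill interior.

infill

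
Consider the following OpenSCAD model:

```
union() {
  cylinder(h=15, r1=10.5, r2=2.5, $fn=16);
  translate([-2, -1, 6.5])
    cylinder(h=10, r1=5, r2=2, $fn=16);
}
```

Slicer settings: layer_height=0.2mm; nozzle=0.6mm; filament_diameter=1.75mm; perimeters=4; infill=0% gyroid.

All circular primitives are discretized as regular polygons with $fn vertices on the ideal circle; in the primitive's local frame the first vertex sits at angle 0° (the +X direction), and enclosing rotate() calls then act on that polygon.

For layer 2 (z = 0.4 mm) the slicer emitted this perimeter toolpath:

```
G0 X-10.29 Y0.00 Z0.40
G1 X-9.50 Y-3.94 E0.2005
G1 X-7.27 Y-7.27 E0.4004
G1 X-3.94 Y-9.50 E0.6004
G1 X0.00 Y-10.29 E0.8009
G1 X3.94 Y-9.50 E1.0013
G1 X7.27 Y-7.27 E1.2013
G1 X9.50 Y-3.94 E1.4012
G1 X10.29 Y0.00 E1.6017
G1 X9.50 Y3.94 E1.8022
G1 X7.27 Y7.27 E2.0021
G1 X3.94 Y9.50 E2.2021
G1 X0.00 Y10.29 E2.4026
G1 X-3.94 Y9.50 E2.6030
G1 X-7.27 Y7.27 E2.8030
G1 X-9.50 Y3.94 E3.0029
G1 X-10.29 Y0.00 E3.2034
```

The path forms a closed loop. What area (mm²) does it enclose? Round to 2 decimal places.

323.86 mm²

Apply the shoelace formula to the sequence of (X, Y) vertices; enclosed area = 323.86 mm².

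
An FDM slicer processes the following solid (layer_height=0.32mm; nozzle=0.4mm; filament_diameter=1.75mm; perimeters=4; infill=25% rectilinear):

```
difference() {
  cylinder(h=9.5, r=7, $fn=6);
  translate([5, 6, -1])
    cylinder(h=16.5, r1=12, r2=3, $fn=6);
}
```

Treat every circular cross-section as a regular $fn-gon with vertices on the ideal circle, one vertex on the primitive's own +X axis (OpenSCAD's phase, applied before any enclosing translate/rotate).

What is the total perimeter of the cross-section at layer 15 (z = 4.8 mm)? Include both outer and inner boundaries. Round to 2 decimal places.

39.72 mm

At z = 4.8 mm: the r=7 cylinder contributes a regular 6-gon of circumradius 7 (perimeter = 2·6·7.000·sin(180°/6) = 42.00 mm); the cone at (5, 6) (r1=12→r2=3) has section circumradius 8.836 here — a regular 6-gon (perimeter = 2·6·8.836·sin(180°/6) = 53.02 mm); After the difference (first − rest): starting from the r=7 cylinder, the cone at (5, 6) partially overlaps it — only the 55.24 mm² overlap (of its 202.86 mm²) is removed, clipping the outline — boundary = 39.72 mm. Overall, the cross-section is a single solid region. Total boundary length (outer) = 39.72 mm.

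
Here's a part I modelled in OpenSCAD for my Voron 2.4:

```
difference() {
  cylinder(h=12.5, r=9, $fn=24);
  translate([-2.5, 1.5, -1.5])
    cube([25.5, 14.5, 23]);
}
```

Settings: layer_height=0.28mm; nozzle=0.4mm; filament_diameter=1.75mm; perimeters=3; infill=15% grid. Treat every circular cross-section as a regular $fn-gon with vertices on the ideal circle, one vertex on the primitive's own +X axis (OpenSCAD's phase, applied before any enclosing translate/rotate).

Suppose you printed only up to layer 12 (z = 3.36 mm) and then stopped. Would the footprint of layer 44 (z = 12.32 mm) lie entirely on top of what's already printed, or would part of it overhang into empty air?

Compare the two slices. At z = 3.36: the r=9 cylinder gives a regular 24-gon of circumradius 9 (constant along its height) (area = (24/2)·9.000²·sin(360°/24) = 251.57 mm²); the cube at (-2.5, 1.5) (footprint 25.5×14.5) is included at this height (area 369.75 mm²); Subtracting the remaining from the first: starting from the r=9 cylinder (251.57 mm²), the 25.5×14.5 cube at (-2.5, 1.5) partially overlaps it — only the 67.88 mm² overlap (of its 369.75 mm²) is removed, clipping the outline — area = 183.70 mm². At z = 12.32: the r=9 cylinder contributes a regular 24-gon of circumradius 9 (area = (24/2)·9.000²·sin(360°/24) = 251.57 mm²); the cube at (-2.5, 1.5) (footprint 25.5×14.5) is included at this height (area 369.75 mm²); Subtracting the remaining from the first: starting from the r=9 cylinder (251.57 mm²), the 25.5×14.5 cube at (-2.5, 1.5) partially overlaps it — only the 67.88 mm² overlap (of its 369.75 mm²) is removed, clipping the outline — area = 183.70 mm². Checking containment: the cross-section at z = 12.32 is a subset of the cross-section at z = 3.36.

entirely on top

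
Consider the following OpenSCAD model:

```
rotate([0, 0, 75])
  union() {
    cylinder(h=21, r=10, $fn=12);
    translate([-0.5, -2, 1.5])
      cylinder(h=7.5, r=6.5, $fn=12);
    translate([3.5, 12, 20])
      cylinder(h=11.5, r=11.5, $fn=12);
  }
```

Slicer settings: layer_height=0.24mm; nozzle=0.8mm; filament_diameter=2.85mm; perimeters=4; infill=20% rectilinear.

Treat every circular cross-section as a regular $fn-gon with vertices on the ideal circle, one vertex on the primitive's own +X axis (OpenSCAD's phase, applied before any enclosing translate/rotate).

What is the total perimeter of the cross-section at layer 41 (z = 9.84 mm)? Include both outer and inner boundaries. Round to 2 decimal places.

62.12 mm

At z = 9.84 mm: the r=10 cylinder gives a regular 12-gon of circumradius 10 (constant along its height) (perimeter = 2·12·10.000·sin(180°/12) = 62.12 mm); the cylinder at (-0.5, -2) does not reach this height (z outside [1.5, 9]); the cylinder at (3.5, 12) does not reach this height (z outside [20, 31.5]); Combining (union): only the r=10 cylinder is present, so the union is just that shape — boundary = 62.12 mm; (whole slice rotated 75° about Z — lengths, areas and connectivity unchanged). Overall, the cross-section is a single solid region. Total boundary length (outer) = 62.12 mm.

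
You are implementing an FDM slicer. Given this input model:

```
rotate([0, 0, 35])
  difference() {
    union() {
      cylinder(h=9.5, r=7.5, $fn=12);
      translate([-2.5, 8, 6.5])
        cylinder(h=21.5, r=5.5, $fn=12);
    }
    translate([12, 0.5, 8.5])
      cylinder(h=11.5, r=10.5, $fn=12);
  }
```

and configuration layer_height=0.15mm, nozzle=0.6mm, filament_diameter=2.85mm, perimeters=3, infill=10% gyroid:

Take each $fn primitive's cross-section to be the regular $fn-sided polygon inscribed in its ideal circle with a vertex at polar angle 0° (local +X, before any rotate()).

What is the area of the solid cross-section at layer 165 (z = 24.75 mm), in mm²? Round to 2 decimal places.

At z = 24.75 mm: the cylinder is absent (z outside [0, 9.5]); the cylinder at (-2.5, 8): section is a regular 12-gon, circumradius r=5.5 (area = (12/2)·5.500²·sin(360°/12) = 90.75 mm²); Taking the union: only the r=5.5 cylinder at (-2.5, 8) is present, so the union is just that shape — area = 90.75 mm²; the cylinder at (12, 0.5) is not intersected at this z (z outside [8.5, 20]); After the difference (first − rest): none of the subtracted shapes is present at this height, so the result so far is unchanged — area = 90.75 mm²; (rotated 35° about Z; rotation is an isometry so areas/perimeters/island counts are preserved). Overall, the cross-section is a single solid region. Net area = 90.75 mm².

90.75 mm²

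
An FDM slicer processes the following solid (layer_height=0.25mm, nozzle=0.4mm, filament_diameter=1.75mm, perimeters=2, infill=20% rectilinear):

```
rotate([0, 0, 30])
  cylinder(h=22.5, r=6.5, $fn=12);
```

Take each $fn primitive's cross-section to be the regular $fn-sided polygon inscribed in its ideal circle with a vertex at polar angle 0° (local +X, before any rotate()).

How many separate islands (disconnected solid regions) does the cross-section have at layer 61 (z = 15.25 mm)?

1

At z = 15.25 mm: the r=6.5 cylinder gives a regular 12-gon of circumradius 6.5 (constant along its height); (rotated 30° about Z; rotation is an isometry so areas/perimeters/island counts are preserved). Overall, the cross-section is a single solid region. Island count = 1.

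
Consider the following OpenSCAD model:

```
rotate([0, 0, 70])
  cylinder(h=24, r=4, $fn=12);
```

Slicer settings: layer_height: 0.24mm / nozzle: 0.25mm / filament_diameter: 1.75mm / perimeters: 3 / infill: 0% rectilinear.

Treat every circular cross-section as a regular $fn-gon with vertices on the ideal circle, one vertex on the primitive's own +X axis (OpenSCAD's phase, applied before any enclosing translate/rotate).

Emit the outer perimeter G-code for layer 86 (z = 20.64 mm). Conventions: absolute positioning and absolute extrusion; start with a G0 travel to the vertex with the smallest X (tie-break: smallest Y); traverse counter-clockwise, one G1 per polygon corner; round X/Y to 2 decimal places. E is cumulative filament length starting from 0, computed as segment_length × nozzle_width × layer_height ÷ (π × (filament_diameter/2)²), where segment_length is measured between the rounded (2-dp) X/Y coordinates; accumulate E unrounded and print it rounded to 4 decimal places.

At z = 20.64 mm: the r=4 cylinder gives a regular 12-gon of circumradius 4 (constant along its height); (rotated 70° about Z; rotation is an isometry so areas/perimeters/island counts are preserved). The outline is a single polygon with 12 vertices. Extrusion per mm of travel: 0.25 × 0.24 / (π × 0.875²) = 0.024945. Accumulating E over each segment gives final E = 0.6197.

G0 X-3.94 Y-0.69 Z20.64
G1 X-3.06 Y-2.57 E0.0518
G1 X-1.37 Y-3.76 E0.1033
G1 X0.69 Y-3.94 E0.1549
G1 X2.57 Y-3.06 E0.2067
G1 X3.76 Y-1.37 E0.2583
G1 X3.94 Y0.69 E0.3098
G1 X3.06 Y2.57 E0.3616
G1 X1.37 Y3.76 E0.4132
G1 X-0.69 Y3.94 E0.4648
G1 X-2.57 Y3.06 E0.5165
G1 X-3.76 Y1.37 E0.5681
G1 X-3.94 Y-0.69 E0.6197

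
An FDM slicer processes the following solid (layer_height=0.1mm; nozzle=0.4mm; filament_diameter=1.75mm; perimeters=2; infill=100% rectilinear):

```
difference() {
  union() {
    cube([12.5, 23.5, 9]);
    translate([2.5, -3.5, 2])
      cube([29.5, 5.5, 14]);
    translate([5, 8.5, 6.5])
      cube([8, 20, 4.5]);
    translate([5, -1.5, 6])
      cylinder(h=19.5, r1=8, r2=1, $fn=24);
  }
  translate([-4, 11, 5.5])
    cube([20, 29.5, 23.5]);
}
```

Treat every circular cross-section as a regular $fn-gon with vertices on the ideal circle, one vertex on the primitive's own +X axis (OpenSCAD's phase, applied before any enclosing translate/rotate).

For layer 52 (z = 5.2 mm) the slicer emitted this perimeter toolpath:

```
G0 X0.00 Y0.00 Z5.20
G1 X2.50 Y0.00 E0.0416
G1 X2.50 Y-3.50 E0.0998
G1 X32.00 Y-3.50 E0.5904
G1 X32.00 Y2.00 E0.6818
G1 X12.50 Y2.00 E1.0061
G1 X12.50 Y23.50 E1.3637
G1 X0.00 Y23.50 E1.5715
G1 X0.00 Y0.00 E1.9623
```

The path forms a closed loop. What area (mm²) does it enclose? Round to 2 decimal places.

436.00 mm²

Apply the shoelace formula to the sequence of (X, Y) vertices; enclosed area = 436.00 mm².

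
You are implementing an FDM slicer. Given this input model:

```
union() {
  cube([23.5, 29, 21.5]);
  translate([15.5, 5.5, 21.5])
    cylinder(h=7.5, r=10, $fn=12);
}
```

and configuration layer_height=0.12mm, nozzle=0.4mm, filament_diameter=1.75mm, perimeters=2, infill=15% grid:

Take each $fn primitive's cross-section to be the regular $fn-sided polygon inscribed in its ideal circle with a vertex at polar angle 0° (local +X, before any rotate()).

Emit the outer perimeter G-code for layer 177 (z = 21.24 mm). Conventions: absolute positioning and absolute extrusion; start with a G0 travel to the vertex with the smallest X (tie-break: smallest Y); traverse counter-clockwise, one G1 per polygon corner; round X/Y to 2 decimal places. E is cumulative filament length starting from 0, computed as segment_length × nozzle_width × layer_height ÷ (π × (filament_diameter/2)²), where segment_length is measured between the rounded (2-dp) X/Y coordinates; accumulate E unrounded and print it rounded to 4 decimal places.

At z = 21.24 mm: the cube is present — its section is the full 23.5×29 rectangle; the cylinder at (15.5, 5.5) does not reach this height (z outside [21.5, 29]); Taking the union: only the 23.5×29 cube is present, so the union is just that shape — 1 connected region. The outline is a single polygon with 4 vertices. Extrusion per mm of travel: 0.4 × 0.12 / (π × 0.875²) = 0.019956. Accumulating E over each segment gives final E = 2.0954.

G0 X0.00 Y0.00 Z21.24
G1 X23.50 Y0.00 E0.4690
G1 X23.50 Y29.00 E1.0477
G1 X0.00 Y29.00 E1.5167
G1 X0.00 Y0.00 E2.0954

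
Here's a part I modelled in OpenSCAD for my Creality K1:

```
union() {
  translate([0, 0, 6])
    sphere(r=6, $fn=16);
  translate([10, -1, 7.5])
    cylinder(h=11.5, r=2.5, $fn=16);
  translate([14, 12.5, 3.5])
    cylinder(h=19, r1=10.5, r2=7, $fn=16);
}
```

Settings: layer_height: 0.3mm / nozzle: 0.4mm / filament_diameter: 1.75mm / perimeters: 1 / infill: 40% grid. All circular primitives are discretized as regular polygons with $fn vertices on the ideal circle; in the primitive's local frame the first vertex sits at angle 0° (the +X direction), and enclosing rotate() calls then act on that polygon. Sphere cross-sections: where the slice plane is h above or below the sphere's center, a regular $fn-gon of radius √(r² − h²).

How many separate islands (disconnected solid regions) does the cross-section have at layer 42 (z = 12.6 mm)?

2

At z = 12.6 mm: the sphere is absent (|z−center|=6.600 > r=6); the r=2.5 cylinder at (10, -1) gives a regular 16-gon of circumradius 2.5 (constant along its height); the cone at (14, 12.5): at t=0.479 of its height the radius interpolates to r₁+(r₂−r₁)t = 8.824, giving a regular 16-gon of that circumradius; Taking the union: the 2 present regions are separate (no shared area or edge), so areas and boundary lengths simply add and each stays a separate island — 2 connected regions. Overall, the cross-section has 2 separate islands. Island count = 2.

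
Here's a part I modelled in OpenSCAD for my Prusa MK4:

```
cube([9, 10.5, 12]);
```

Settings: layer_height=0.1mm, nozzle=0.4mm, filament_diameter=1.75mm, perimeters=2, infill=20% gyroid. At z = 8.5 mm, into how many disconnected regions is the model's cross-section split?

At z = 8.5 mm: the cube (footprint 9×10.5) is included at this height. The result has 1 disconnected region.

1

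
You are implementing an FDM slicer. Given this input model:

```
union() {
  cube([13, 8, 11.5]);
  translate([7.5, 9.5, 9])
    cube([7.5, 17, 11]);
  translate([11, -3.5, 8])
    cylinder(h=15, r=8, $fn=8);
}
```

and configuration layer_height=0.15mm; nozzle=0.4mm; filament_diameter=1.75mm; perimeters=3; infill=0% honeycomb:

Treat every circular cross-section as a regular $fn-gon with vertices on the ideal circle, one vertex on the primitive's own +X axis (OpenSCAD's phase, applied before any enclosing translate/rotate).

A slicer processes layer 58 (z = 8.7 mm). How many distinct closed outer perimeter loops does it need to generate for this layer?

1

At z = 8.7 mm: the 13×8 cube contributes its full rectangle; the cube at (7.5, 9.5) does not reach this height (z outside [9, 20]); the cylinder at (11, -3.5): section is a regular 8-gon, circumradius r=8; Combining (union): the regions partially overlap (shared area 27.96 mm²), so overlapping operands fuse into one piece — 1 connected region. The result has 1 disconnected region.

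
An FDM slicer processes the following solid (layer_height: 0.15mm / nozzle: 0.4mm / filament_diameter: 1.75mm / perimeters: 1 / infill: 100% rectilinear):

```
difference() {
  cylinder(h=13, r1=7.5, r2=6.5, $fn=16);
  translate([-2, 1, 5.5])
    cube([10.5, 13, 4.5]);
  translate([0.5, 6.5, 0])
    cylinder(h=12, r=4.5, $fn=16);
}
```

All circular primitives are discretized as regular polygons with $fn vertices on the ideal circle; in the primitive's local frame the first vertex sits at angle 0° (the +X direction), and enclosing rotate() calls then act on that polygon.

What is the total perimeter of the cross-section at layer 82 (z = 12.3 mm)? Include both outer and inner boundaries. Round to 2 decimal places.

At z = 12.3 mm: the cone contributes a regular 16-gon of circumradius 6.554 (interpolated between r1=7.5 and r2=6.5 at t=0.946) (perimeter = 2·16·6.554·sin(180°/16) = 40.91 mm); the cube at (-2, 1) is not intersected at this z (z outside [5.5, 10]); the cylinder at (0.5, 6.5) is not intersected at this z (z outside [0, 12]); Taking the first minus the rest: none of the subtracted shapes is present at this height, so the cone is unchanged — boundary = 40.91 mm. Overall, the cross-section is a single solid region. Total boundary length (outer) = 40.91 mm.

40.91 mm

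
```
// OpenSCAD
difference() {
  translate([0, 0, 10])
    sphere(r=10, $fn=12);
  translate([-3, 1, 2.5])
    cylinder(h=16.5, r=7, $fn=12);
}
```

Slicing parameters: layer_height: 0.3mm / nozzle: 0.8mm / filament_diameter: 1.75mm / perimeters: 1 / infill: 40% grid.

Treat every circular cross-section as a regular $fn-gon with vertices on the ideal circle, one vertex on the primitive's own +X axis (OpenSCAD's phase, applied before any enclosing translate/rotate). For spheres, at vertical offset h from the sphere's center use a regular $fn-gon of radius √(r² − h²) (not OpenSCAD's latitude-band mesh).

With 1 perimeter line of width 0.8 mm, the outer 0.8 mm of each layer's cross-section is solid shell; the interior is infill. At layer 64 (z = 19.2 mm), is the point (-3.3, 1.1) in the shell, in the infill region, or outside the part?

At z = 19.2 mm: the r=10 sphere contributes a regular 12-gon of circumradius √(10²−9.2²) = 3.919; the cylinder at (-3, 1) is absent (z outside [2.5, 19]); Taking the first minus the rest: none of the subtracted shapes is present at this height, so the r=10 sphere is unchanged — 1 connected region. Overall, the cross-section is a single solid region. The nearest boundary edge runs (-3.39, 1.96)→(-3.92, 0.00); distance from the point to it = 0.31 mm. The point is inside the cross-section, 0.31 mm from the nearest boundary — within the 0.8 mm shell band (1 × 0.8).

shell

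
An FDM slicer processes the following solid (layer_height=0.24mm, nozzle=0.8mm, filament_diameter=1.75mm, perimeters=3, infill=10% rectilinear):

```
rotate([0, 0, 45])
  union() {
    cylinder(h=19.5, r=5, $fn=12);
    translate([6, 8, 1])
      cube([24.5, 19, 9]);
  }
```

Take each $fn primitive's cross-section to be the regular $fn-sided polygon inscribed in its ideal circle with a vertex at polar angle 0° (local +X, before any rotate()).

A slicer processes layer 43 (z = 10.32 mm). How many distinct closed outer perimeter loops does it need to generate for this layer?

At z = 10.32 mm: the r=5 cylinder contributes a regular 12-gon of circumradius 5; the cube at (6, 8) is absent (z outside [1, 10]); Merging all regions: only the r=5 cylinder is present, so the union is just that shape — 1 connected region; (whole slice rotated 45° about Z — lengths, areas and connectivity unchanged). The result has 1 disconnected region.

1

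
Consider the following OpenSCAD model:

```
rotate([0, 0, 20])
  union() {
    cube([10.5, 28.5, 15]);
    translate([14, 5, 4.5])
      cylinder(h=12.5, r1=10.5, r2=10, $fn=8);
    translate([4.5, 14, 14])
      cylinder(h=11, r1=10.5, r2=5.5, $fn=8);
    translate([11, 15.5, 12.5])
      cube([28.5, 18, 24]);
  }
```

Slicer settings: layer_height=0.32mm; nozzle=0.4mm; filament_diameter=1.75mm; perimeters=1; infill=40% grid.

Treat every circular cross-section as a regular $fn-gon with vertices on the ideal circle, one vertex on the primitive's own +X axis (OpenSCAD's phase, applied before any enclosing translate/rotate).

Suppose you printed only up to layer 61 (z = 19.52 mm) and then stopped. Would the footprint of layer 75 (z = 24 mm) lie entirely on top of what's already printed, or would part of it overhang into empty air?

Compare the two slices. At z = 19.52: the cube does not reach this height (z outside [0, 15]); the cone at (14, 5) is not intersected at this z (z outside [4.5, 17]); the cone at (4.5, 14): at t=0.502 of its height the radius interpolates to r₁+(r₂−r₁)t = 7.991, giving a regular 8-gon of that circumradius (area = (8/2)·7.991²·sin(360°/8) = 180.61 mm²); the cube at (11, 15.5) is present — its section is the full 28.5×18 rectangle (area 513.00 mm²); Taking the union: the regions partially overlap — summed areas 693.61 mm² minus the doubly-counted overlap 0.91 mm² gives 692.70 mm² — area = 692.70 mm²; (rotated 20° about Z; rotation is an isometry so areas/perimeters/island counts are preserved). At z = 24: the cube is absent (z outside [0, 15]); the cone at (14, 5) is not intersected at this z (z outside [4.5, 17]); the cone at (4.5, 14): at t=0.909 of its height the radius interpolates to r₁+(r₂−r₁)t = 5.955, giving a regular 8-gon of that circumradius (area = (8/2)·5.955²·sin(360°/8) = 100.29 mm²); the cube at (11, 15.5) is present — its section is the full 28.5×18 rectangle (area 513.00 mm²); Merging all regions: the 2 present regions are separate (no shared area or edge), so areas and boundary lengths simply add and each stays a separate island — area = 613.29 mm²; (rotated 20° about Z; rotation is an isometry so areas/perimeters/island counts are preserved). Checking containment: the cross-section at z = 24 is a subset of the cross-section at z = 19.52.

entirely on top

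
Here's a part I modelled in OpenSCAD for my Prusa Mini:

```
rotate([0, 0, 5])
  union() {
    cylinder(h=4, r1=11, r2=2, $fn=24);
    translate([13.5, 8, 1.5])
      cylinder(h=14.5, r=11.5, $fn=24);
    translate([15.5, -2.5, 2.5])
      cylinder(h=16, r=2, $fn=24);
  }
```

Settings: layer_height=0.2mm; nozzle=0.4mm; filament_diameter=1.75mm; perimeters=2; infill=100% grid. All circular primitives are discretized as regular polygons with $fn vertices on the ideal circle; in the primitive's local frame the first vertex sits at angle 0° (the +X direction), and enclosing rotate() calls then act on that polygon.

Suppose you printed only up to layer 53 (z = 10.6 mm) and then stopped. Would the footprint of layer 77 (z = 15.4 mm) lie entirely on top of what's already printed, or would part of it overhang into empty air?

Compare the two slices. At z = 10.6: the cone is not intersected at this z (z outside [0, 4]); the r=11.5 cylinder at (13.5, 8) gives a regular 24-gon of circumradius 11.5 (constant along its height) (area = (24/2)·11.500²·sin(360°/24) = 410.75 mm²); the cylinder at (15.5, -2.5): section is a regular 24-gon, circumradius r=2 (area = (24/2)·2.000²·sin(360°/24) = 12.42 mm²); Merging all regions: the regions partially overlap — summed areas 423.17 mm² minus the doubly-counted overlap 8.91 mm² gives 414.26 mm² — area = 414.26 mm²; (rotated 5° about Z; rotation is an isometry so areas/perimeters/island counts are preserved). At z = 15.4: the cone does not reach this height (z outside [0, 4]); the cylinder at (13.5, 8): section is a regular 24-gon, circumradius r=11.5 (area = (24/2)·11.500²·sin(360°/24) = 410.75 mm²); the cylinder at (15.5, -2.5): section is a regular 24-gon, circumradius r=2 (area = (24/2)·2.000²·sin(360°/24) = 12.42 mm²); Taking the union: the regions partially overlap — summed areas 423.17 mm² minus the doubly-counted overlap 8.91 mm² gives 414.26 mm² — area = 414.26 mm²; (whole slice rotated 5° about Z — lengths, areas and connectivity unchanged). Checking containment: the cross-section at z = 15.4 is a subset of the cross-section at z = 10.6.

entirely on top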